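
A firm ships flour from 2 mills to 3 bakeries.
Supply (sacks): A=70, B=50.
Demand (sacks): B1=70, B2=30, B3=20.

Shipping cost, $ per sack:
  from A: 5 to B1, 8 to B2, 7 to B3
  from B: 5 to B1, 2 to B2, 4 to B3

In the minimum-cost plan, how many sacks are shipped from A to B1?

70

The minimum-cost plan:
  A→B1: 70 × $5 = $350
  B→B2: 30 × $2 = $60
  B→B3: 20 × $4 = $80
Total cost = $490.
So A→B1 carries 70 sacks.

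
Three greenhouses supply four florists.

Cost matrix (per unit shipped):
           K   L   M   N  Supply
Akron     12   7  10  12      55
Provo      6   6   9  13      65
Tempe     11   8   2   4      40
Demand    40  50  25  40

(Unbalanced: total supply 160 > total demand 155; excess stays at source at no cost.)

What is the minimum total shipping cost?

975

An optimal shipping plan:
  Akron->L: 25 bunches
  Akron->M: 25 bunches
  Provo->K: 40 bunches
  Provo->L: 25 bunches
  Tempe->N: 40 bunches
Total cost = 975.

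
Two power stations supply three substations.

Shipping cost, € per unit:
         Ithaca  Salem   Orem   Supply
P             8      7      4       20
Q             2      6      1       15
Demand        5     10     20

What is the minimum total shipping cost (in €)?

130

Optimal allocation:
  P->Salem: 10 × €7 = €70
  P->Orem: 10 × €4 = €40
  Q->Ithaca: 5 × €2 = €10
  Q->Orem: 10 × €1 = €10
Total = 70 + 40 + 10 + 10 = €130.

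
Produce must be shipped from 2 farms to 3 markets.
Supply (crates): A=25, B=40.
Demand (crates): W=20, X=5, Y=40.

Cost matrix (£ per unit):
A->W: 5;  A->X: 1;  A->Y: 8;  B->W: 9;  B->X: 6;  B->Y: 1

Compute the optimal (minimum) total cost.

145

One minimum-cost allocation:
  A–W: 20 × £5 = £100
  A–X: 5 × £1 = £5
  B–Y: 40 × £1 = £40
Total = 100 + 5 + 40 = £145.
(Supply check: A ships 25; B ships 40.)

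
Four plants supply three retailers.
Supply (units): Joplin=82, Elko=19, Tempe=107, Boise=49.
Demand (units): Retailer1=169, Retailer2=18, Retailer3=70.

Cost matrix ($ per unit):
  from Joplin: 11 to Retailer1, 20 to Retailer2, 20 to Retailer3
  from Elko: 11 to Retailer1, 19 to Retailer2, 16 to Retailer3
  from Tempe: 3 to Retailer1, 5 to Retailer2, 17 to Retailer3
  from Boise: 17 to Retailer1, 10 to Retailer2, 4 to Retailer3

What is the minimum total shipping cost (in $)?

1777

Optimal allocation:
  Joplin→Retailer1: 80 × $11 = $880
  Joplin→Retailer3: 2 × $20 = $40
  Elko→Retailer3: 19 × $16 = $304
  Tempe→Retailer1: 89 × $3 = $267
  Tempe→Retailer2: 18 × $5 = $90
  Boise→Retailer3: 49 × $4 = $196
Total = 880 + 40 + 304 + 267 + 90 + 196 = $1777.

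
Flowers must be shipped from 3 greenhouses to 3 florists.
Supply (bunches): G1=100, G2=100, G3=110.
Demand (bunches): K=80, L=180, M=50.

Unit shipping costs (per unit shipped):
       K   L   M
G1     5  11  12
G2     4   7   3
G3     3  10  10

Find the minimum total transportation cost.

2140

Optimal allocation:
  G1–L: 100 × 11 = 1100
  G2–L: 50 × 7 = 350
  G2–M: 50 × 3 = 150
  G3–K: 80 × 3 = 240
  G3–L: 30 × 10 = 300
Total = 1100 + 350 + 150 + 240 + 300 = 2140.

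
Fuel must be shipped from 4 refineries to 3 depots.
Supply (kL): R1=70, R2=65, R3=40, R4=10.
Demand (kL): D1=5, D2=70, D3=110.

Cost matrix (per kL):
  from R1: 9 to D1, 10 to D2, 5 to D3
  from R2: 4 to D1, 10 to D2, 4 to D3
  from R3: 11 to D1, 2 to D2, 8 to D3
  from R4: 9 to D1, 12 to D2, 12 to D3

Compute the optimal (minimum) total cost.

A cheapest plan:
  R1→D2: 20 × 10 = 200
  R1→D3: 50 × 5 = 250
  R2→D1: 5 × 4 = 20
  R2→D3: 60 × 4 = 240
  R3→D2: 40 × 2 = 80
  R4→D2: 10 × 12 = 120
Total = 200 + 250 + 20 + 240 + 80 + 120 = 910.
(Supply check: R1 ships 70; R2 ships 65; R3 ships 40; R4 ships 10.)

910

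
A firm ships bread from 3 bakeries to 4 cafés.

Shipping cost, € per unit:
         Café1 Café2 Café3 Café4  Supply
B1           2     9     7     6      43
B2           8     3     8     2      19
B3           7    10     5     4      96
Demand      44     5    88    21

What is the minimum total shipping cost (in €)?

604

An optimal shipping plan:
  B1->Café1: 43 × €2 = €86
  B2->Café2: 5 × €3 = €15
  B2->Café4: 14 × €2 = €28
  B3->Café1: 1 × €7 = €7
  B3->Café3: 88 × €5 = €440
  B3->Café4: 7 × €4 = €28
Total = 86 + 15 + 28 + 7 + 440 + 28 = €604.
(Supply check: B1 ships 43; B2 ships 19; B3 ships 96.)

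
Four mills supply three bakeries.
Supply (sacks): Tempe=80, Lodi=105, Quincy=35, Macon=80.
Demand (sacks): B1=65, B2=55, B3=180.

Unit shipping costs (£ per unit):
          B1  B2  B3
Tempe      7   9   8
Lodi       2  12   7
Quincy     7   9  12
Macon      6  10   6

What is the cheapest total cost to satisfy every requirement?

One minimum-cost allocation:
  Tempe–B2: 20 × £9 = £180
  Tempe–B3: 60 × £8 = £480
  Lodi–B1: 65 × £2 = £130
  Lodi–B3: 40 × £7 = £280
  Quincy–B2: 35 × £9 = £315
  Macon–B3: 80 × £6 = £480
Total = 180 + 480 + 130 + 280 + 315 + 480 = £1865.

1865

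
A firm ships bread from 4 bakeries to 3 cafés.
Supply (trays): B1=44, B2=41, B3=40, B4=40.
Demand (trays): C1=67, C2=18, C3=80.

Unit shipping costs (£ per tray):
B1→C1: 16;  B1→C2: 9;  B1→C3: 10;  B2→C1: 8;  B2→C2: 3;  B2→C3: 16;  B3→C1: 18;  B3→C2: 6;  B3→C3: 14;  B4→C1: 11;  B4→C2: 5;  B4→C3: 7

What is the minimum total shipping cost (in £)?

Optimal allocation:
  B1 to C3: 44 × £10 = £440
  B2 to C1: 41 × £8 = £328
  B3 to C1: 22 × £18 = £396
  B3 to C2: 18 × £6 = £108
  B4 to C1: 4 × £11 = £44
  B4 to C3: 36 × £7 = £252
Total = 440 + 328 + 396 + 108 + 44 + 252 = £1568.

1568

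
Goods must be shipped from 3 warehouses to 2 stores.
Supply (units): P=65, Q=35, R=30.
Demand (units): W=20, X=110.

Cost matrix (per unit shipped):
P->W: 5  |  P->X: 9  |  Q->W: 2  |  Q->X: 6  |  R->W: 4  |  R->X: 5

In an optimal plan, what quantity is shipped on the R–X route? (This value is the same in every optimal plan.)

30

Optimal shipments:
  P–W: 20 × 5 = 100
  P–X: 45 × 9 = 405
  Q–X: 35 × 6 = 210
  R–X: 30 × 5 = 150
Total cost = 865.
So R→X carries 30 units.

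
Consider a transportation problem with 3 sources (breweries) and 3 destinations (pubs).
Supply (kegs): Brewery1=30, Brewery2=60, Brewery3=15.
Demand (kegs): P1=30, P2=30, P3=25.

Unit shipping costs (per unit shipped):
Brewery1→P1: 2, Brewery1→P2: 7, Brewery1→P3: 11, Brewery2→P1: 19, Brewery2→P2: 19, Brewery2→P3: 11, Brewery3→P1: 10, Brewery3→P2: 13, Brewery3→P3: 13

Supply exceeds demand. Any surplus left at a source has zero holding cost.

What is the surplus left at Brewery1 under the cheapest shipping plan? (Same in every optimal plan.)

Minimum-cost shipments:
  Brewery1–P1: 30 × 2 = 60
  Brewery2–P2: 15 × 19 = 285
  Brewery2–P3: 25 × 11 = 275
  Brewery3–P2: 15 × 13 = 195
Total cost = 815.
Brewery1 ships 30 of its 30, leaving 0.

0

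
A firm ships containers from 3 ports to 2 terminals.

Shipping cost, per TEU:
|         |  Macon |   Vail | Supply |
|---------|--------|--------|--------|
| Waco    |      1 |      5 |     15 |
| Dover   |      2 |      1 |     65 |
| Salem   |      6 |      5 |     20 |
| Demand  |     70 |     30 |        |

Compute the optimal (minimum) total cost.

One minimum-cost allocation:
  Waco->Macon: 15 × 1 = 15
  Dover->Macon: 55 × 2 = 110
  Dover->Vail: 10 × 1 = 10
  Salem->Vail: 20 × 5 = 100
Total = 15 + 110 + 10 + 100 = 235.

235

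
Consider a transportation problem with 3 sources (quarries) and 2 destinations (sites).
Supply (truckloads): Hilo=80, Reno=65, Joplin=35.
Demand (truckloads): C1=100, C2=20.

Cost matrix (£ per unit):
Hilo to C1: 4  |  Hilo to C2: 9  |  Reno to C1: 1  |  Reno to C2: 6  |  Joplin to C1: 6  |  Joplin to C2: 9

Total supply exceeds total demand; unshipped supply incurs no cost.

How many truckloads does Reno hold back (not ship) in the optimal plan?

Minimum-cost shipments:
  Hilo to C1: 35 × £4 = £140
  Hilo to C2: 20 × £9 = £180
  Reno to C1: 65 × £1 = £65
Total cost = £385.
Reno ships 65 of its 65, leaving 0.

0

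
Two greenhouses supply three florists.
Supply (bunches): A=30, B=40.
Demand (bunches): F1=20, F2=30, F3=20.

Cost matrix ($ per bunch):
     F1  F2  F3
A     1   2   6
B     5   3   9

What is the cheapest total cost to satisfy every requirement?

One minimum-cost allocation:
  A→F1: 20 × $1 = $20
  A→F3: 10 × $6 = $60
  B→F2: 30 × $3 = $90
  B→F3: 10 × $9 = $90
Total = 20 + 60 + 90 + 90 = $260.

260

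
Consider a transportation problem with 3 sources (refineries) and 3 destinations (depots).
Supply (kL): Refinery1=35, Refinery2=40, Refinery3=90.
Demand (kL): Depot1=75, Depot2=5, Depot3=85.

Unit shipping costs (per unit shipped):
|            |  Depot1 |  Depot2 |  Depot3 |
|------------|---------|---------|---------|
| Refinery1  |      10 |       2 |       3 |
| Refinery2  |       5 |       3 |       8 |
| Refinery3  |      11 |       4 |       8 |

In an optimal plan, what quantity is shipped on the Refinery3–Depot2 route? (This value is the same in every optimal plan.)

5

Solving gives:
  Refinery1–Depot3: 35 × 3 = 105
  Refinery2–Depot1: 40 × 5 = 200
  Refinery3–Depot1: 35 × 11 = 385
  Refinery3–Depot2: 5 × 4 = 20
  Refinery3–Depot3: 50 × 8 = 400
Total cost = 1110.
So Refinery3→Depot2 carries 5 kL.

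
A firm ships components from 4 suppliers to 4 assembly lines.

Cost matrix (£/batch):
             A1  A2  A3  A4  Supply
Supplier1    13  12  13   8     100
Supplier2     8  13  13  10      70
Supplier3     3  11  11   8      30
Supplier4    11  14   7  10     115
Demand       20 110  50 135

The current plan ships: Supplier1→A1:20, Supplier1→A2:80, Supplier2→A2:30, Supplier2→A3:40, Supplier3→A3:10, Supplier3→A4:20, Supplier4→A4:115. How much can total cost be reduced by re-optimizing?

Current plan cost = 20·13 + 80·12 + 30·13 + 40·13 + 10·11 + 20·8 + 115·10 = £3550.
Optimal plan:
  Supplier1–A2: 30 × £12 = £360
  Supplier1–A4: 70 × £8 = £560
  Supplier2–A2: 70 × £13 = £910
  Supplier3–A1: 20 × £3 = £60
  Supplier3–A2: 10 × £11 = £110
  Supplier4–A3: 50 × £7 = £350
  Supplier4–A4: 65 × £10 = £650
Optimal cost = £3000.
Saving = 3550 − 3000 = £550.

550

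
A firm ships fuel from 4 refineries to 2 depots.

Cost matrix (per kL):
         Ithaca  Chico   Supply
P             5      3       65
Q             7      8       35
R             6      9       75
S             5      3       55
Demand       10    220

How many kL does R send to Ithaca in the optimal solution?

10

Optimal shipments:
  P to Chico: 65 × 3 = 195
  Q to Chico: 35 × 8 = 280
  R to Ithaca: 10 × 6 = 60
  R to Chico: 65 × 9 = 585
  S to Chico: 55 × 3 = 165
Total cost = 1285.
So R→Ithaca carries 10 kL.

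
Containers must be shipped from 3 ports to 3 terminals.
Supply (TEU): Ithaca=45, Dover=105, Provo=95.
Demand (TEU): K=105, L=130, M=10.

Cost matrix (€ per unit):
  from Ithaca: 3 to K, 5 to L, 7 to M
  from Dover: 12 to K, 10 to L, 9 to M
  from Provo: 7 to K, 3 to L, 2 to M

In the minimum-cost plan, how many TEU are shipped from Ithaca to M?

0

Solving gives:
  Ithaca–K: 45 × €3 = €135
  Dover–K: 60 × €12 = €720
  Dover–L: 45 × €10 = €450
  Provo–L: 85 × €3 = €255
  Provo–M: 10 × €2 = €20
Total cost = €1580.
The route Ithaca→M is not used.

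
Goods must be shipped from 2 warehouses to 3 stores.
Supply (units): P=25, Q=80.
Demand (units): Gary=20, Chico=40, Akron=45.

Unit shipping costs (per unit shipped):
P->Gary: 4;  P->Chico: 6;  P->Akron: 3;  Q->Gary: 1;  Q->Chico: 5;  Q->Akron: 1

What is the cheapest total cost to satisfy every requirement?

Optimal allocation:
  P to Chico: 25 × 6 = 150
  Q to Gary: 20 × 1 = 20
  Q to Chico: 15 × 5 = 75
  Q to Akron: 45 × 1 = 45
Total = 150 + 20 + 75 + 45 = 290.

290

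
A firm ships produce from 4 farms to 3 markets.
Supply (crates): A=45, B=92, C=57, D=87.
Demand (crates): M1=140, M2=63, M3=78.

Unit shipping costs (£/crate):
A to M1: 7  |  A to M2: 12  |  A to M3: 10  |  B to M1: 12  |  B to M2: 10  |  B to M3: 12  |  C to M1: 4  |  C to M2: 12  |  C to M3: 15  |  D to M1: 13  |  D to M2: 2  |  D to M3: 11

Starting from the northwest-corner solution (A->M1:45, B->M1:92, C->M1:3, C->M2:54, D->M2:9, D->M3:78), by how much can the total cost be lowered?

Current plan cost = 45·7 + 92·12 + 3·4 + 54·12 + 9·2 + 78·11 = £2955.
Optimal plan:
  A->M1: 45 × £7 = £315
  B->M1: 38 × £12 = £456
  B->M3: 54 × £12 = £648
  C->M1: 57 × £4 = £228
  D->M2: 63 × £2 = £126
  D->M3: 24 × £11 = £264
Optimal cost = £2037.
Saving = 2955 − 2037 = £918.

918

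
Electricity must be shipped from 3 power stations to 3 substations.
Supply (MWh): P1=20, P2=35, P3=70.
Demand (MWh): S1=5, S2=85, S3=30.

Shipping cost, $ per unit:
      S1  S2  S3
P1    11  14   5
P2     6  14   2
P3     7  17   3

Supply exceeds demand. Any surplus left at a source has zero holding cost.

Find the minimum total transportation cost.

An optimal shipping plan:
  P1 to S2: 20 MWh
  P2 to S2: 35 MWh
  P3 to S1: 5 MWh
  P3 to S2: 30 MWh
  P3 to S3: 30 MWh
Total cost = $1405.

1405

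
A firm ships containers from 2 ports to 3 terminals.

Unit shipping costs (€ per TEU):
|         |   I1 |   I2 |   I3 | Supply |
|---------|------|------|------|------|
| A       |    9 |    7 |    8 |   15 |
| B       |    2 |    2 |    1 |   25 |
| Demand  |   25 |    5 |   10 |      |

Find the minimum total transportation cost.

Optimal allocation:
  A→I2: 5 TEU
  A→I3: 10 TEU
  B→I1: 25 TEU
Total cost = €165.
(Supply check: A ships 15; B ships 25.)

165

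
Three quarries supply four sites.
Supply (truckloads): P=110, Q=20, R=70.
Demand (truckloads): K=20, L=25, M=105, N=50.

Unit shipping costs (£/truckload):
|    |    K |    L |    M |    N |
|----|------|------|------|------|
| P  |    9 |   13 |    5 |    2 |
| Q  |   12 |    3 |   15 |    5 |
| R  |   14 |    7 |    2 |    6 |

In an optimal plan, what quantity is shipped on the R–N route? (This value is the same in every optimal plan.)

0

The minimum-cost plan:
  P→K: 20 truckloads
  P→M: 40 truckloads
  P→N: 50 truckloads
  Q→L: 20 truckloads
  R→L: 5 truckloads
  R→M: 65 truckloads
Total cost = £705.
The route R→N is not used.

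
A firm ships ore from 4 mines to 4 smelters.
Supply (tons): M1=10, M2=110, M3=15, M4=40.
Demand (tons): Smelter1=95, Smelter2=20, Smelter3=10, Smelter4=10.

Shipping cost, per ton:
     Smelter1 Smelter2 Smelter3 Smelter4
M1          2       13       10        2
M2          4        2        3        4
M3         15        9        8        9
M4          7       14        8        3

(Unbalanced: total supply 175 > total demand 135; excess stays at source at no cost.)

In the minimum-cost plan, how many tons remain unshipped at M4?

25

Minimum-cost shipments:
  M1->Smelter1: 10 × 2 = 20
  M2->Smelter1: 80 × 4 = 320
  M2->Smelter2: 20 × 2 = 40
  M2->Smelter3: 10 × 3 = 30
  M4->Smelter1: 5 × 7 = 35
  M4->Smelter4: 10 × 3 = 30
Total cost = 475.
M4 ships 15 of its 40, leaving 25.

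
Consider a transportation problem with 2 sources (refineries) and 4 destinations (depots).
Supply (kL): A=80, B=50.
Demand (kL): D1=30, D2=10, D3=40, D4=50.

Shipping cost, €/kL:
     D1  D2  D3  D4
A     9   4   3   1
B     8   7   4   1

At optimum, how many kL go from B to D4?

20

The minimum-cost plan:
  A–D2: 10 kL
  A–D3: 40 kL
  A–D4: 30 kL
  B–D1: 30 kL
  B–D4: 20 kL
Total cost = €450.
So B→D4 carries 20 kL.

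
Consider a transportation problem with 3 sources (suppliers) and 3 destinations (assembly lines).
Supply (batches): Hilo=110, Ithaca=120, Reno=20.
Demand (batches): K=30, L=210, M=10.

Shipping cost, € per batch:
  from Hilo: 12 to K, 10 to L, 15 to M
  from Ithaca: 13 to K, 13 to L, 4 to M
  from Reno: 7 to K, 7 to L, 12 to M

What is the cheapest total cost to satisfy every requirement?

One minimum-cost allocation:
  Hilo to L: 110 × €10 = €1100
  Ithaca to K: 30 × €13 = €390
  Ithaca to L: 80 × €13 = €1040
  Ithaca to M: 10 × €4 = €40
  Reno to L: 20 × €7 = €140
Total = 1100 + 390 + 1040 + 40 + 140 = €2710.
(Supply check: Hilo ships 110; Ithaca ships 120; Reno ships 20.)

2710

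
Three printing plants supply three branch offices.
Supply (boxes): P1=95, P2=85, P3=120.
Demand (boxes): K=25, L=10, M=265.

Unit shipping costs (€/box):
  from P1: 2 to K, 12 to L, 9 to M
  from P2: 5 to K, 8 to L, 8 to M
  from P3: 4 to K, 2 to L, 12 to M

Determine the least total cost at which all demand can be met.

2675

Optimal allocation:
  P1→M: 95 × €9 = €855
  P2→M: 85 × €8 = €680
  P3→K: 25 × €4 = €100
  P3→L: 10 × €2 = €20
  P3→M: 85 × €12 = €1020
Total = 855 + 680 + 100 + 20 + 1020 = €2675.
(Supply check: P1 ships 95; P2 ships 85; P3 ships 120.)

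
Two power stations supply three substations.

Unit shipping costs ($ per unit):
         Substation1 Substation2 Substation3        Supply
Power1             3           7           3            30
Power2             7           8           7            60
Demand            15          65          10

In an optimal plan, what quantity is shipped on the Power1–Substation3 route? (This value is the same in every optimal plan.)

10

Solving gives:
  Power1–Substation1: 15 × $3 = $45
  Power1–Substation2: 5 × $7 = $35
  Power1–Substation3: 10 × $3 = $30
  Power2–Substation2: 60 × $8 = $480
Total cost = $590.
So Power1→Substation3 carries 10 MWh.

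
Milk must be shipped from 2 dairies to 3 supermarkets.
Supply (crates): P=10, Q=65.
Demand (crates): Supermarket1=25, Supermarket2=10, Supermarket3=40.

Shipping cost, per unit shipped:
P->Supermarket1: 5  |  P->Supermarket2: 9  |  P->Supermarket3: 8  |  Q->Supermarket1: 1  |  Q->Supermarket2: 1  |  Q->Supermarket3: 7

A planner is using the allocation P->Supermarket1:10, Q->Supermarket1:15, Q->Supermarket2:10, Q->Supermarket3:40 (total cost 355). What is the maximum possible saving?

Current plan cost = 10·5 + 15·1 + 10·1 + 40·7 = 355.
Optimal plan:
  P→Supermarket3: 10 × 8 = 80
  Q→Supermarket1: 25 × 1 = 25
  Q→Supermarket2: 10 × 1 = 10
  Q→Supermarket3: 30 × 7 = 210
Optimal cost = 325.
Saving = 355 − 325 = 30.

30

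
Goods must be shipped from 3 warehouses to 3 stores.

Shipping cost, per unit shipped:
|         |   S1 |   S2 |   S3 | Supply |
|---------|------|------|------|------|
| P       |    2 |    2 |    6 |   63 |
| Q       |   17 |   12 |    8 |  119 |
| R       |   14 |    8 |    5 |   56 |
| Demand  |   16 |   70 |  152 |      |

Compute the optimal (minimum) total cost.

1427

One minimum-cost allocation:
  P–S1: 16 × 2 = 32
  P–S2: 47 × 2 = 94
  Q–S3: 119 × 8 = 952
  R–S2: 23 × 8 = 184
  R–S3: 33 × 5 = 165
Total = 32 + 94 + 952 + 184 + 165 = 1427.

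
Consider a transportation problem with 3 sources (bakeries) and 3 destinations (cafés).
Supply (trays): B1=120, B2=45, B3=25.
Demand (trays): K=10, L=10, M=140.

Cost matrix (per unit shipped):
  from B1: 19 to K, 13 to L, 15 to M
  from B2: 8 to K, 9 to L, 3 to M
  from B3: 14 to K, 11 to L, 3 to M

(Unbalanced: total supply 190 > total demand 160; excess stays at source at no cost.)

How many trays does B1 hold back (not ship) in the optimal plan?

Minimum-cost shipments:
  B1->K: 10 × 19 = 190
  B1->L: 10 × 13 = 130
  B1->M: 70 × 15 = 1050
  B2->M: 45 × 3 = 135
  B3->M: 25 × 3 = 75
Total cost = 1580.
B1 ships 90 of its 120, leaving 30.

30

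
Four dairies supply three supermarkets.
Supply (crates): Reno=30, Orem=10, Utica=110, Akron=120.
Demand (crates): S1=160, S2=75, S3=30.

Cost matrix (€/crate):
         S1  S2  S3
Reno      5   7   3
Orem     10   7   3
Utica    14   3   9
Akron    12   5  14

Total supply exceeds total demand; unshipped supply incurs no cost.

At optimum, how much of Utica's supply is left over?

5

Minimum-cost shipments:
  Reno->S1: 30 × €5 = €150
  Orem->S3: 10 × €3 = €30
  Utica->S1: 10 × €14 = €140
  Utica->S2: 75 × €3 = €225
  Utica->S3: 20 × €9 = €180
  Akron->S1: 120 × €12 = €1440
Total cost = €2165.
Utica ships 105 of its 110, leaving 5.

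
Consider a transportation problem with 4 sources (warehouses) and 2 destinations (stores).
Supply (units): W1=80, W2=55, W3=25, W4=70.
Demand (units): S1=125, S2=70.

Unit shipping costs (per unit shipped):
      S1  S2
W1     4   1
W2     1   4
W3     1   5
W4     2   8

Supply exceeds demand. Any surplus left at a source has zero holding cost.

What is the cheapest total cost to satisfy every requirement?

A cheapest plan:
  W1->S2: 70 × 1 = 70
  W2->S1: 55 × 1 = 55
  W3->S1: 25 × 1 = 25
  W4->S1: 45 × 2 = 90
Total = 70 + 55 + 25 + 90 = 240.

240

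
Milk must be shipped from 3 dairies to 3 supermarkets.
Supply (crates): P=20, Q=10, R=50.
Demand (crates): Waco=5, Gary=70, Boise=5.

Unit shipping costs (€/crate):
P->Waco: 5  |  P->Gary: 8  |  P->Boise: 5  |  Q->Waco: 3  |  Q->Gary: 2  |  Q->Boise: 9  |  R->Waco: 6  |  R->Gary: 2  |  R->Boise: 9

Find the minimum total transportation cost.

250

Optimal allocation:
  P→Waco: 5 crates
  P→Gary: 10 crates
  P→Boise: 5 crates
  Q→Gary: 10 crates
  R→Gary: 50 crates
Total cost = €250.
(Supply check: P ships 20; Q ships 10; R ships 50.)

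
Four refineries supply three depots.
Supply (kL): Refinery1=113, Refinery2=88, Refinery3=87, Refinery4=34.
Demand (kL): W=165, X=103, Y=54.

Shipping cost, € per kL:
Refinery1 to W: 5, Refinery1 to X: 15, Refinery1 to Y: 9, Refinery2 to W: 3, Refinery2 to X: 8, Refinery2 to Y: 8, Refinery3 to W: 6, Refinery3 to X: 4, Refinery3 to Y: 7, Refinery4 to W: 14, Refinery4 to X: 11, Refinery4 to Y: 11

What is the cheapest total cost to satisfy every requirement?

A cheapest plan:
  Refinery1 to W: 77 × €5 = €385
  Refinery1 to Y: 36 × €9 = €324
  Refinery2 to W: 88 × €3 = €264
  Refinery3 to X: 87 × €4 = €348
  Refinery4 to X: 16 × €11 = €176
  Refinery4 to Y: 18 × €11 = €198
Total = 385 + 324 + 264 + 348 + 176 + 198 = €1695.

1695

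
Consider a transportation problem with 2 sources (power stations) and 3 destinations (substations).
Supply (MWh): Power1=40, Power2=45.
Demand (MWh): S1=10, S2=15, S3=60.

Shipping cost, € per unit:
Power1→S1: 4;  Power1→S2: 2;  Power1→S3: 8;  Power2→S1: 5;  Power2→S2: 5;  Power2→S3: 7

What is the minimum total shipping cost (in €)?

505

An optimal shipping plan:
  Power1→S1: 10 × €4 = €40
  Power1→S2: 15 × €2 = €30
  Power1→S3: 15 × €8 = €120
  Power2→S3: 45 × €7 = €315
Total = 40 + 30 + 120 + 315 = €505.
(Supply check: Power1 ships 40; Power2 ships 45.)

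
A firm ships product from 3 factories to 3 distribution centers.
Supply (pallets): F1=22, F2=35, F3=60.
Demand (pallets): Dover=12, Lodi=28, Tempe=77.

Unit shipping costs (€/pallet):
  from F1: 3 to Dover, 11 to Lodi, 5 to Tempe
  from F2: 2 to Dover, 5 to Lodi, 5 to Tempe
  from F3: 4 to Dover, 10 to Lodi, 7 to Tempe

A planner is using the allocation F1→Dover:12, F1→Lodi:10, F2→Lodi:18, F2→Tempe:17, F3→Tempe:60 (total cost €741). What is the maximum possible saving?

72

Current plan cost = 12·3 + 10·11 + 18·5 + 17·5 + 60·7 = €741.
Optimal plan:
  F1 to Tempe: 22 × €5 = €110
  F2 to Lodi: 28 × €5 = €140
  F2 to Tempe: 7 × €5 = €35
  F3 to Dover: 12 × €4 = €48
  F3 to Tempe: 48 × €7 = €336
Optimal cost = €669.
Saving = 741 − 669 = €72.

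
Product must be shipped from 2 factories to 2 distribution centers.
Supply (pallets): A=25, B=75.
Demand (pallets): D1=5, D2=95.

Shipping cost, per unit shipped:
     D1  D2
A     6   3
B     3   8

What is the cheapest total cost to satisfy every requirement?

Optimal allocation:
  A to D2: 25 × 3 = 75
  B to D1: 5 × 3 = 15
  B to D2: 70 × 8 = 560
Total = 75 + 15 + 560 = 650.
(Supply check: A ships 25; B ships 75.)

650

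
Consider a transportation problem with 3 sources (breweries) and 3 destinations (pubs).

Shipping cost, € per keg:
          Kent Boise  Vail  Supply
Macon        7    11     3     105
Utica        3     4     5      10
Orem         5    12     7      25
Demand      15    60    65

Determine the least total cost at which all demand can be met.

A cheapest plan:
  Macon->Boise: 40 kegs
  Macon->Vail: 65 kegs
  Utica->Boise: 10 kegs
  Orem->Kent: 15 kegs
  Orem->Boise: 10 kegs
Total cost = €870.

870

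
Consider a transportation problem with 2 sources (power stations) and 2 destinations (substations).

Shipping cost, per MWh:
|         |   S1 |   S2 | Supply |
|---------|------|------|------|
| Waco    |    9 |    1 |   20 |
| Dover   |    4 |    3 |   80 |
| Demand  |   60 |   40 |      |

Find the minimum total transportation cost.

An optimal shipping plan:
  Waco–S2: 20 × 1 = 20
  Dover–S1: 60 × 4 = 240
  Dover–S2: 20 × 3 = 60
Total = 20 + 240 + 60 = 320.

320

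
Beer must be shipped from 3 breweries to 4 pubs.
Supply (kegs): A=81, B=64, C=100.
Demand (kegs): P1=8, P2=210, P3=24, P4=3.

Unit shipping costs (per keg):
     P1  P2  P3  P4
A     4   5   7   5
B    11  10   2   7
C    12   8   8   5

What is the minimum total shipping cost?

1636

One minimum-cost allocation:
  A to P1: 8 × 4 = 32
  A to P2: 73 × 5 = 365
  B to P2: 40 × 10 = 400
  B to P3: 24 × 2 = 48
  C to P2: 97 × 8 = 776
  C to P4: 3 × 5 = 15
Total = 32 + 365 + 400 + 48 + 776 + 15 = 1636.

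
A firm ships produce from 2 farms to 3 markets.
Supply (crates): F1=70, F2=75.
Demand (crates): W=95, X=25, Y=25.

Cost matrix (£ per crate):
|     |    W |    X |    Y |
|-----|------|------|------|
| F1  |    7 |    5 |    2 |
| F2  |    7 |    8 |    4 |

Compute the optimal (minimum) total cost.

Optimal allocation:
  F1–W: 20 × £7 = £140
  F1–X: 25 × £5 = £125
  F1–Y: 25 × £2 = £50
  F2–W: 75 × £7 = £525
Total = 140 + 125 + 50 + 525 = £840.

840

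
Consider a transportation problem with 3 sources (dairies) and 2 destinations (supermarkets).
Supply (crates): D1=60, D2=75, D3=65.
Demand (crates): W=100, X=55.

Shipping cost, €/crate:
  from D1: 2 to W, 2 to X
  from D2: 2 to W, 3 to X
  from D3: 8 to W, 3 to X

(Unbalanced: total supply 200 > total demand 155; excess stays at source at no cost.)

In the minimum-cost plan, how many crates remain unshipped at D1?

0

Minimum-cost shipments:
  D1–W: 25 crates
  D1–X: 35 crates
  D2–W: 75 crates
  D3–X: 20 crates
Total cost = €330.
D1 ships 60 of its 60, leaving 0.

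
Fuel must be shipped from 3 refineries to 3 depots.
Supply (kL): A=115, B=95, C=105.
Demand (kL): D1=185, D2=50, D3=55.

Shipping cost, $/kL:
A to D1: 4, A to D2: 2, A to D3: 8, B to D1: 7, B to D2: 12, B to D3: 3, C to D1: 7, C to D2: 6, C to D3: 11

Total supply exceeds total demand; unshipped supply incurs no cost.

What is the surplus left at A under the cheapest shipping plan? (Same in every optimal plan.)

Minimum-cost shipments:
  A–D1: 65 × $4 = $260
  A–D2: 50 × $2 = $100
  B–D1: 40 × $7 = $280
  B–D3: 55 × $3 = $165
  C–D1: 80 × $7 = $560
Total cost = $1365.
A ships 115 of its 115, leaving 0.

0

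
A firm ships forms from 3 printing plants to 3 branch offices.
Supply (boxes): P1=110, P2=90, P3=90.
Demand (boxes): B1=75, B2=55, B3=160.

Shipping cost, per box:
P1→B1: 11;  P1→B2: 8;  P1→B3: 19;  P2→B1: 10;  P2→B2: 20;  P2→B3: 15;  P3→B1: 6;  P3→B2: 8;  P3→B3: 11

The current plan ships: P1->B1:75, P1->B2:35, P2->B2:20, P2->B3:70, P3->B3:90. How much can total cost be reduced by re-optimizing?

Current plan cost = 75·11 + 35·8 + 20·20 + 70·15 + 90·11 = 3545.
Optimal plan:
  P1->B1: 55 × 11 = 605
  P1->B2: 55 × 8 = 440
  P2->B1: 20 × 10 = 200
  P2->B3: 70 × 15 = 1050
  P3->B3: 90 × 11 = 990
Optimal cost = 3285.
Saving = 3545 − 3285 = 260.

260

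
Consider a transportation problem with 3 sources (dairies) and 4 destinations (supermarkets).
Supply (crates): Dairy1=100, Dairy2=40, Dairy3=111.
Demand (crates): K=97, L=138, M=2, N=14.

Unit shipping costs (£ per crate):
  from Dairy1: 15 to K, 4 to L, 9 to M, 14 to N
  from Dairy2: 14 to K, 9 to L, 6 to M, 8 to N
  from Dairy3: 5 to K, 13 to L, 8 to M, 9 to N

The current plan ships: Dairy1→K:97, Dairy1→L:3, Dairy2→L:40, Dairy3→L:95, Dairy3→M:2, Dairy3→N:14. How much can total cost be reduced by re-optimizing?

Current plan cost = 97·15 + 3·4 + 40·9 + 95·13 + 2·8 + 14·9 = £3204.
Optimal plan:
  Dairy1–L: 100 × £4 = £400
  Dairy2–L: 38 × £9 = £342
  Dairy2–M: 2 × £6 = £12
  Dairy3–K: 97 × £5 = £485
  Dairy3–N: 14 × £9 = £126
Optimal cost = £1365.
Saving = 3204 − 1365 = £1839.

1839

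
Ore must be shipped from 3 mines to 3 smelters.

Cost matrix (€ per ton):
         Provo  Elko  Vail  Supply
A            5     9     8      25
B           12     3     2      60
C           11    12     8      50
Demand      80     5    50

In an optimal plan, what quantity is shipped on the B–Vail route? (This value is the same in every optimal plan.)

The minimum-cost plan:
  A→Provo: 25 × €5 = €125
  B→Provo: 5 × €12 = €60
  B→Elko: 5 × €3 = €15
  B→Vail: 50 × €2 = €100
  C→Provo: 50 × €11 = €550
Total cost = €850.
So B→Vail carries 50 tons.

50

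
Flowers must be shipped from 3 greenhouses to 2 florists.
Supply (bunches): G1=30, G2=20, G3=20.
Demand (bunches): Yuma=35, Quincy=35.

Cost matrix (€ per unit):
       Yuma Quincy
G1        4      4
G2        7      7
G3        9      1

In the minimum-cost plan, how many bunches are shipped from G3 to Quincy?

Optimal shipments:
  G1→Yuma: 30 × €4 = €120
  G2→Yuma: 5 × €7 = €35
  G2→Quincy: 15 × €7 = €105
  G3→Quincy: 20 × €1 = €20
Total cost = €280.
So G3→Quincy carries 20 bunches.

20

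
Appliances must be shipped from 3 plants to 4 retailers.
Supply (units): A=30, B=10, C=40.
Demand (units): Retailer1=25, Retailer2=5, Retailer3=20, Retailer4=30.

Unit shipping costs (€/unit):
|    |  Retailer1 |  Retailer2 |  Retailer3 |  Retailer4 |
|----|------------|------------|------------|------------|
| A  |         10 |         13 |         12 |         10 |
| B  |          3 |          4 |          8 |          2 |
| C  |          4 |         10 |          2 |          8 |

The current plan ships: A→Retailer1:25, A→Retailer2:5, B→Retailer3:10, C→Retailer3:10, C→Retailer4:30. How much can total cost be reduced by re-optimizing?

205

Current plan cost = 25·10 + 5·13 + 10·8 + 10·2 + 30·8 = €655.
Optimal plan:
  A→Retailer1: 5 × €10 = €50
  A→Retailer4: 25 × €10 = €250
  B→Retailer2: 5 × €4 = €20
  B→Retailer4: 5 × €2 = €10
  C→Retailer1: 20 × €4 = €80
  C→Retailer3: 20 × €2 = €40
Optimal cost = €450.
Saving = 655 − 450 = €205.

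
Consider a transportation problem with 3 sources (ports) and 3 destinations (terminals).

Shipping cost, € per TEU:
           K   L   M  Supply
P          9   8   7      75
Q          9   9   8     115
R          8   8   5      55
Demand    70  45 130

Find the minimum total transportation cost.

An optimal shipping plan:
  P to M: 75 × €7 = €525
  Q to K: 70 × €9 = €630
  Q to L: 45 × €9 = €405
  R to M: 55 × €5 = €275
Total = 525 + 630 + 405 + 275 = €1835.

1835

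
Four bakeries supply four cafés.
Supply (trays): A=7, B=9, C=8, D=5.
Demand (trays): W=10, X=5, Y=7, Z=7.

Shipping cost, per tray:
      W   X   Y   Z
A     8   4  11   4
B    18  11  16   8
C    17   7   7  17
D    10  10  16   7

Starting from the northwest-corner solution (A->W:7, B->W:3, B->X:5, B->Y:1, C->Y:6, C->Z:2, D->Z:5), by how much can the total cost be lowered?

60

Current plan cost = 7·8 + 3·18 + 5·11 + 1·16 + 6·7 + 2·17 + 5·7 = 292.
Optimal plan:
  A->W: 5 × 8 = 40
  A->X: 2 × 4 = 8
  B->X: 2 × 11 = 22
  B->Z: 7 × 8 = 56
  C->X: 1 × 7 = 7
  C->Y: 7 × 7 = 49
  D->W: 5 × 10 = 50
Optimal cost = 232.
Saving = 292 − 232 = 60.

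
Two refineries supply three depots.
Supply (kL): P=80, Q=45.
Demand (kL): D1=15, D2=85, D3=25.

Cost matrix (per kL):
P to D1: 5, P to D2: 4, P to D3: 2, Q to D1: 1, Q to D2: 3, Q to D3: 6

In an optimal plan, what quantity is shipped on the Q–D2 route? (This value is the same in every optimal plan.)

The minimum-cost plan:
  P->D2: 55 × 4 = 220
  P->D3: 25 × 2 = 50
  Q->D1: 15 × 1 = 15
  Q->D2: 30 × 3 = 90
Total cost = 375.
So Q→D2 carries 30 kL.

30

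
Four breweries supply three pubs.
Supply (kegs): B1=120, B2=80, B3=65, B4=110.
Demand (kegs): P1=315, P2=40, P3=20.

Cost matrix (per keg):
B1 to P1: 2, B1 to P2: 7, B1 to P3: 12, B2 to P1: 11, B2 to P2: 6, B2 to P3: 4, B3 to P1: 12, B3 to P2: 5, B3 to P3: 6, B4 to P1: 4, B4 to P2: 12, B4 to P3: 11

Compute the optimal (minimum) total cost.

A cheapest plan:
  B1–P1: 120 kegs
  B2–P1: 60 kegs
  B2–P3: 20 kegs
  B3–P1: 25 kegs
  B3–P2: 40 kegs
  B4–P1: 110 kegs
Total cost = 1920.
(Supply check: B1 ships 120; B2 ships 80; B3 ships 65; B4 ships 110.)

1920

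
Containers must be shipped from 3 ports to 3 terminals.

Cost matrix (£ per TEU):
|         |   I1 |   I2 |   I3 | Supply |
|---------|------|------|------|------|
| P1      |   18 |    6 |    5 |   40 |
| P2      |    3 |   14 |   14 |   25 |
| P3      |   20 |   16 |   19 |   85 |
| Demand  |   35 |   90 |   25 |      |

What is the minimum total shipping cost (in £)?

1690

One minimum-cost allocation:
  P1 to I2: 15 × £6 = £90
  P1 to I3: 25 × £5 = £125
  P2 to I1: 25 × £3 = £75
  P3 to I1: 10 × £20 = £200
  P3 to I2: 75 × £16 = £1200
Total = 90 + 125 + 75 + 200 + 1200 = £1690.
(Supply check: P1 ships 40; P2 ships 25; P3 ships 85.)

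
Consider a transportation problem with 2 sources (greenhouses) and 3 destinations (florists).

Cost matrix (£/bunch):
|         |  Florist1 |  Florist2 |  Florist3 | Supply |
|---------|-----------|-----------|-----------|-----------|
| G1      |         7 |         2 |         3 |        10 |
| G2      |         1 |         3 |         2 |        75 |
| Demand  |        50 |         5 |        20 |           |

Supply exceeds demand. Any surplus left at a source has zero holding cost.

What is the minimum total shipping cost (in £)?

100

An optimal shipping plan:
  G1–Florist2: 5 × £2 = £10
  G2–Florist1: 50 × £1 = £50
  G2–Florist3: 20 × £2 = £40
Total = 10 + 50 + 40 = £100.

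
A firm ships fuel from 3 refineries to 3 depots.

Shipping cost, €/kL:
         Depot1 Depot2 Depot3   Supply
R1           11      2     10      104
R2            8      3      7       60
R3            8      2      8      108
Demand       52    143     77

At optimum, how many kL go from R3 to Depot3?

Optimal shipments:
  R1–Depot2: 104 × €2 = €208
  R2–Depot3: 60 × €7 = €420
  R3–Depot1: 52 × €8 = €416
  R3–Depot2: 39 × €2 = €78
  R3–Depot3: 17 × €8 = €136
Total cost = €1258.
So R3→Depot3 carries 17 kL.

17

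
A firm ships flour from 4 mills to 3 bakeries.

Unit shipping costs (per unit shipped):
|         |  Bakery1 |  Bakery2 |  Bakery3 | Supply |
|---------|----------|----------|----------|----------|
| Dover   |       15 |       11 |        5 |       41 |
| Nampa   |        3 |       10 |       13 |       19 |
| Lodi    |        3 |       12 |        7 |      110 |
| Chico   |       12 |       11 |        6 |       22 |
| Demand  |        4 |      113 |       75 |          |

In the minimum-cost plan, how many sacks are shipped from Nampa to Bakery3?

0

Optimal shipments:
  Dover to Bakery3: 41 × 5 = 205
  Nampa to Bakery2: 19 × 10 = 190
  Lodi to Bakery1: 4 × 3 = 12
  Lodi to Bakery2: 94 × 12 = 1128
  Lodi to Bakery3: 12 × 7 = 84
  Chico to Bakery3: 22 × 6 = 132
Total cost = 1751.
The route Nampa→Bakery3 is not used.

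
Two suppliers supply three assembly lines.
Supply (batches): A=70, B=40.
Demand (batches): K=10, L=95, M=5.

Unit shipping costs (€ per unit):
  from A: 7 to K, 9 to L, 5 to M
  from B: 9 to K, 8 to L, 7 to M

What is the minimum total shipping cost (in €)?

An optimal shipping plan:
  A–K: 10 batches
  A–L: 55 batches
  A–M: 5 batches
  B–L: 40 batches
Total cost = €910.

910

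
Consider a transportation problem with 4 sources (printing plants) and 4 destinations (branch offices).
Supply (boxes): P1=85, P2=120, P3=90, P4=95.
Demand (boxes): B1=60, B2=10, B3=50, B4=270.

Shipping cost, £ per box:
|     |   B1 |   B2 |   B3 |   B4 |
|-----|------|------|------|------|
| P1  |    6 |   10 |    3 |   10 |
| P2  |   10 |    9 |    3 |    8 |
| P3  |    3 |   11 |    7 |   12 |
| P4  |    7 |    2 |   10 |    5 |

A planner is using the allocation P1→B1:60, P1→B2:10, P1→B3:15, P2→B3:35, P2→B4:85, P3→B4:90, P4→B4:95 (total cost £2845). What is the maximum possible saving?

400

Current plan cost = 60·6 + 10·10 + 15·3 + 35·3 + 85·8 + 90·12 + 95·5 = £2845.
Optimal plan:
  P1 to B3: 50 × £3 = £150
  P1 to B4: 35 × £10 = £350
  P2 to B4: 120 × £8 = £960
  P3 to B1: 60 × £3 = £180
  P3 to B4: 30 × £12 = £360
  P4 to B2: 10 × £2 = £20
  P4 to B4: 85 × £5 = £425
Optimal cost = £2445.
Saving = 2845 − 2445 = £400.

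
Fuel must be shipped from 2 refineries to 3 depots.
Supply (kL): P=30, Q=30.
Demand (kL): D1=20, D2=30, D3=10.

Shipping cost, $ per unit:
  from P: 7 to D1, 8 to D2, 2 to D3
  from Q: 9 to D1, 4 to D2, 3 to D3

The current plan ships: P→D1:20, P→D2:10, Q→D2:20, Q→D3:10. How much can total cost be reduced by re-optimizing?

Current plan cost = 20·7 + 10·8 + 20·4 + 10·3 = $330.
Optimal plan:
  P–D1: 20 × $7 = $140
  P–D3: 10 × $2 = $20
  Q–D2: 30 × $4 = $120
Optimal cost = $280.
Saving = 330 − 280 = $50.

50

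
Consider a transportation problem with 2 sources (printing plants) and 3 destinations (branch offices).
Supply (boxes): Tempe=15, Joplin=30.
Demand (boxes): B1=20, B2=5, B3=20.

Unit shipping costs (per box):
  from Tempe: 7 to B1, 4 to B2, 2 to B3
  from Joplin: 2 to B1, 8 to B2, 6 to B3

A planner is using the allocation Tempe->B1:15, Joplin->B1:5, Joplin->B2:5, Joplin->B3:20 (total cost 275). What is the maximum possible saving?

135

Current plan cost = 15·7 + 5·2 + 5·8 + 20·6 = 275.
Optimal plan:
  Tempe->B2: 5 boxes
  Tempe->B3: 10 boxes
  Joplin->B1: 20 boxes
  Joplin->B3: 10 boxes
Optimal cost = 140.
Saving = 275 − 140 = 135.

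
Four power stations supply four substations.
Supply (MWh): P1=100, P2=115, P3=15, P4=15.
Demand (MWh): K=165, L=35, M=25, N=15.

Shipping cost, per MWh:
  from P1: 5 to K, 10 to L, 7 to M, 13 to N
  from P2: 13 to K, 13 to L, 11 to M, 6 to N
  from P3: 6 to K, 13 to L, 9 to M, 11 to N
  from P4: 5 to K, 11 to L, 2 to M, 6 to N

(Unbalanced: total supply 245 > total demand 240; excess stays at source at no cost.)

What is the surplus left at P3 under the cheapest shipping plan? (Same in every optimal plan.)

0

An optimal plan:
  P1→K: 100 MWh
  P2→K: 50 MWh
  P2→L: 35 MWh
  P2→M: 10 MWh
  P2→N: 15 MWh
  P3→K: 15 MWh
  P4→M: 15 MWh
Total cost = 1925.
P3 ships 15 of its 15, leaving 0.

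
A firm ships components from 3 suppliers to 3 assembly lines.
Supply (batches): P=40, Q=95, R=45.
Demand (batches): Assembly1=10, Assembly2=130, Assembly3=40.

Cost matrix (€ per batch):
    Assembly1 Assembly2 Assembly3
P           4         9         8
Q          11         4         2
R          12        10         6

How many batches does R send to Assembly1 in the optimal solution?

0

The minimum-cost plan:
  P to Assembly1: 10 × €4 = €40
  P to Assembly2: 30 × €9 = €270
  Q to Assembly2: 95 × €4 = €380
  R to Assembly2: 5 × €10 = €50
  R to Assembly3: 40 × €6 = €240
Total cost = €980.
The route R→Assembly1 is not used.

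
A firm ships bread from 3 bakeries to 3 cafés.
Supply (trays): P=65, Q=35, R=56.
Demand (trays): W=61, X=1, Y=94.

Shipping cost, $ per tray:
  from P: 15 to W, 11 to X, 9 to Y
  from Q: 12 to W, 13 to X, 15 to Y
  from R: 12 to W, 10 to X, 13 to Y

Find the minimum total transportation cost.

An optimal shipping plan:
  P→Y: 65 × $9 = $585
  Q→W: 35 × $12 = $420
  R→W: 26 × $12 = $312
  R→X: 1 × $10 = $10
  R→Y: 29 × $13 = $377
Total = 585 + 420 + 312 + 10 + 377 = $1704.
(Supply check: P ships 65; Q ships 35; R ships 56.)

1704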